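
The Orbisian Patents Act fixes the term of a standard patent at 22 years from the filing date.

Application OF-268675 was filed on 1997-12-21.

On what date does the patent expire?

Filing date + 22 years → 21 December 2019.

2019-12-21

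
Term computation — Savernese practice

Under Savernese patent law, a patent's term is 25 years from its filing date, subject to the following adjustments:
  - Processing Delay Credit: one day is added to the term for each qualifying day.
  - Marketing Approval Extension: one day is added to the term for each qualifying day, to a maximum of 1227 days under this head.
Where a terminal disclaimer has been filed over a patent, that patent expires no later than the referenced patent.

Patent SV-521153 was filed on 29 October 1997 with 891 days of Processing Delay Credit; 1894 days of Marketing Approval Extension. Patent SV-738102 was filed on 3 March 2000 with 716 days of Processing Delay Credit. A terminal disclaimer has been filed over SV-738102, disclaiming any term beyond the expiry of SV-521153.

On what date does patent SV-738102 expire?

Natural term of SV-738102:
  Base: filing + 25 years → 3 March 2025.
  Processing Delay Credit: +716 days → 17 February 2027.
Expiry of referenced patent SV-521153:
  Base: filing + 25 years → 29 October 2022.
  Processing Delay Credit: +891 days → 7 April 2025.
  Marketing Approval Extension: 1894 days claimed exceeds the 1227-day cap, so +1227 days → 16 August 2028.
Terminal disclaimer: SV-738102 expires on the earlier of 17 February 2027 and 16 August 2028.

February 17, 2027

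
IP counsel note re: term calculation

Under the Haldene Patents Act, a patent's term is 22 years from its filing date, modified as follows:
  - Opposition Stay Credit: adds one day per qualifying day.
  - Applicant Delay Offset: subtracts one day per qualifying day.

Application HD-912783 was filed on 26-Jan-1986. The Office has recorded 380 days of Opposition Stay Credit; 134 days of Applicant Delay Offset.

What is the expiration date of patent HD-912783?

Base term: filing date + 22 years → 26 January 2008.
Opposition Stay Credit: +380 days → 9 February 2009.
Applicant Delay Offset: −134 days → 28 September 2008.

September 28, 2008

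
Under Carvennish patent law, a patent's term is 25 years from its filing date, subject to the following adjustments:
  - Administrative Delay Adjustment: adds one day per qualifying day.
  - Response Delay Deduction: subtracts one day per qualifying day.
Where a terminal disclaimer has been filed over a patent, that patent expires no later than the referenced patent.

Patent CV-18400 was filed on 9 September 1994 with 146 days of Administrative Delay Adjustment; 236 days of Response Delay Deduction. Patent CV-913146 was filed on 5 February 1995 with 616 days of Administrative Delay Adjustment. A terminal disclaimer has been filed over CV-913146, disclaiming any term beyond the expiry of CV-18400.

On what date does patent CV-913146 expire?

Natural term of CV-913146:
  Base: filing + 25 years → 5 February 2020.
  Administrative Delay Adjustment: +616 days → 13 October 2021.
Expiry of referenced patent CV-18400:
  Base: filing + 25 years → 9 September 2019.
  Administrative Delay Adjustment: +146 days → 2 February 2020.
  Response Delay Deduction: −236 days → 11 June 2019.
Terminal disclaimer: CV-913146 expires on the earlier of 13 October 2021 and 11 June 2019.

2019-06-11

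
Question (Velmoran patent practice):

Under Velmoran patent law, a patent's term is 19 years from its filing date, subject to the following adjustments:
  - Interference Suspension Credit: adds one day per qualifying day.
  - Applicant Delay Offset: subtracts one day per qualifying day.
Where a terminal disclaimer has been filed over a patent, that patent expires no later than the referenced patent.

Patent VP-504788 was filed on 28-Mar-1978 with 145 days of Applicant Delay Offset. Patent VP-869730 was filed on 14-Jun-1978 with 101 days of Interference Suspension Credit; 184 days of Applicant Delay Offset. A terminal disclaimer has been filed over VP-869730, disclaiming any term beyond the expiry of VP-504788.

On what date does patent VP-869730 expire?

Natural term of VP-869730:
  Base: filing + 19 years → 14 June 1997.
  Interference Suspension Credit: +101 days → 23 September 1997.
  Applicant Delay Offset: −184 days → 23 March 1997.
Expiry of referenced patent VP-504788:
  Base: filing + 19 years → 28 March 1997.
  Applicant Delay Offset: −145 days → 3 November 1996.
Terminal disclaimer: VP-869730 expires on the earlier of 23 March 1997 and 3 November 1996.

November 3, 1996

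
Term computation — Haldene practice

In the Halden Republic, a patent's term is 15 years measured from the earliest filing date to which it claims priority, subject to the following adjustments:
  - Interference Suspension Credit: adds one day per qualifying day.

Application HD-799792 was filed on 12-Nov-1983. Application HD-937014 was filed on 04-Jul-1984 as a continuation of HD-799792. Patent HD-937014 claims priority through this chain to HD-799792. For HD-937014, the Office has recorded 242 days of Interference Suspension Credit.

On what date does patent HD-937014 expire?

July 12, 1999

Earliest priority filing: 12 November 1983.
Base term: 12 November 1983 + 15 years → 12 November 1998.
Interference Suspension Credit: +242 days → 12 July 1999.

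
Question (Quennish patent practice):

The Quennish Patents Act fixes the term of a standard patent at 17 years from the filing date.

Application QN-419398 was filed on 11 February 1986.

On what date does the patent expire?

Filing date + 17 years → 11 February 2003.

February 11, 2003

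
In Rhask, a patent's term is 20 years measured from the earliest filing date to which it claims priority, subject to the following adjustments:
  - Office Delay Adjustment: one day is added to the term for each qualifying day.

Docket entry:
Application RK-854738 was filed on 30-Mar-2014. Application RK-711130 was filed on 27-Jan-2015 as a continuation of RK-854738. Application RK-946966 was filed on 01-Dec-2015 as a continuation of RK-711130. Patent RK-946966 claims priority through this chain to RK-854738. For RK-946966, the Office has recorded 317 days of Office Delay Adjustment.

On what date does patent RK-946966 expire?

Earliest priority filing: 30 March 2014.
Base term: 30 March 2014 + 20 years → 30 March 2034.
Office Delay Adjustment: +317 days → 10 February 2035.

2035-02-10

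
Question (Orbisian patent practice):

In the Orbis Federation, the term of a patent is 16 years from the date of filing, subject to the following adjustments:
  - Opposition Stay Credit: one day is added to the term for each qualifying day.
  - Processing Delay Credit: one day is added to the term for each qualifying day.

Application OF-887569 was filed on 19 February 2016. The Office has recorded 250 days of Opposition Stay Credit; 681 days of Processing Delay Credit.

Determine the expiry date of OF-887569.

Base term: filing date + 16 years → 19 February 2032.
Opposition Stay Credit: +250 days → 26 October 2032.
Processing Delay Credit: +681 days → 7 September 2034.

September 7, 2034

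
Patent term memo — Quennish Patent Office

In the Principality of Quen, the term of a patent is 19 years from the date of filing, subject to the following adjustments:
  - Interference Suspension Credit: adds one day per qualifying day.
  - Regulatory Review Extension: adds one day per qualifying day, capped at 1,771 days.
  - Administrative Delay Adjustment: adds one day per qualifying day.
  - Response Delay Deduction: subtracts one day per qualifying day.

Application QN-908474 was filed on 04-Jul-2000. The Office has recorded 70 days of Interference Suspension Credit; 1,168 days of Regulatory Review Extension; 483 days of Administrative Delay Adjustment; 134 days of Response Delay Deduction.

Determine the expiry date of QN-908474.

Base term: filing date + 19 years → 4 July 2019.
Interference Suspension Credit: +70 days → 12 September 2019.
Regulatory Review Extension: 1168 days (within the 1771-day cap) → +1168 days → 23 November 2022.
Administrative Delay Adjustment: +483 days → 20 March 2024.
Response Delay Deduction: −134 days → 7 November 2023.

2023-11-07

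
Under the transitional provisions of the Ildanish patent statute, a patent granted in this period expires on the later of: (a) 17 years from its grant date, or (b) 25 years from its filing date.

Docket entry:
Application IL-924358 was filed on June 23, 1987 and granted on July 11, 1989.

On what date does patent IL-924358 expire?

(a) grant + 17 years → 11 July 2006.
(b) filing + 25 years → 23 June 2012.
Later of the two: 23 June 2012.

2012-06-23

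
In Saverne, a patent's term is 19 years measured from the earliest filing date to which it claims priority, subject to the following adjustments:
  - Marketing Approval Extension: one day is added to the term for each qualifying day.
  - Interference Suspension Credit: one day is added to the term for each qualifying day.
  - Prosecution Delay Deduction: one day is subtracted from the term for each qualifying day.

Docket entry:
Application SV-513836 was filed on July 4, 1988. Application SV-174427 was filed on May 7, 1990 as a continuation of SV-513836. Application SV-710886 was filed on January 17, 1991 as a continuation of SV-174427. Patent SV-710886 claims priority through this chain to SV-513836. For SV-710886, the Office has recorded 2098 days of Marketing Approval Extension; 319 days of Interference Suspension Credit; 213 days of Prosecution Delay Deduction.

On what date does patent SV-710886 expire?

July 16, 2013

Earliest priority filing: 4 July 1988.
Base term: 4 July 1988 + 19 years → 4 July 2007.
Marketing Approval Extension: +2098 days → 1 April 2013.
Interference Suspension Credit: +319 days → 14 February 2014.
Prosecution Delay Deduction: −213 days → 16 July 2013.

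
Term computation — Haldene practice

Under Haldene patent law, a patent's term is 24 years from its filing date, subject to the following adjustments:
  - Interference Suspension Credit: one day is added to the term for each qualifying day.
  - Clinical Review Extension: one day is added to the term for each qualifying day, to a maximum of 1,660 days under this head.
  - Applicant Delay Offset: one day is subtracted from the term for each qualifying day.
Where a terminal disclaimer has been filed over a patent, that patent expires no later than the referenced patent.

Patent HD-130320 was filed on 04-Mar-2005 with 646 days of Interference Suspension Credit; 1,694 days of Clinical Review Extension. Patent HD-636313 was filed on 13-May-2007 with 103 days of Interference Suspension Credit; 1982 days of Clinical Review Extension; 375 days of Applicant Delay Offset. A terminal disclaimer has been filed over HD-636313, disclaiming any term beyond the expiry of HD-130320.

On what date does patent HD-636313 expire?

2035-03-01

Natural term of HD-636313:
  Base: filing + 24 years → 13 May 2031.
  Interference Suspension Credit: +103 days → 24 August 2031.
  Clinical Review Extension: 1982 days claimed exceeds the 1660-day cap, so +1660 days → 10 March 2036.
  Applicant Delay Offset: −375 days → 1 March 2035.
Expiry of referenced patent HD-130320:
  Base: filing + 24 years → 4 March 2029.
  Interference Suspension Credit: +646 days → 10 December 2030.
  Clinical Review Extension: 1694 days claimed exceeds the 1660-day cap, so +1660 days → 27 June 2035.
Terminal disclaimer: HD-636313 expires on the earlier of 1 March 2035 and 27 June 2035.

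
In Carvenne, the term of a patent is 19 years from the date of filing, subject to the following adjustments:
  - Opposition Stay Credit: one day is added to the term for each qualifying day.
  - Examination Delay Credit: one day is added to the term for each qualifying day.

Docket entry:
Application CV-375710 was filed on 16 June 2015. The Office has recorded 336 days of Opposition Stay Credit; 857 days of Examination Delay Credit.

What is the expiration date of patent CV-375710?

Base term: filing date + 19 years → 16 June 2034.
Opposition Stay Credit: +336 days → 18 May 2035.
Examination Delay Credit: +857 days → 21 September 2037.

September 21, 2037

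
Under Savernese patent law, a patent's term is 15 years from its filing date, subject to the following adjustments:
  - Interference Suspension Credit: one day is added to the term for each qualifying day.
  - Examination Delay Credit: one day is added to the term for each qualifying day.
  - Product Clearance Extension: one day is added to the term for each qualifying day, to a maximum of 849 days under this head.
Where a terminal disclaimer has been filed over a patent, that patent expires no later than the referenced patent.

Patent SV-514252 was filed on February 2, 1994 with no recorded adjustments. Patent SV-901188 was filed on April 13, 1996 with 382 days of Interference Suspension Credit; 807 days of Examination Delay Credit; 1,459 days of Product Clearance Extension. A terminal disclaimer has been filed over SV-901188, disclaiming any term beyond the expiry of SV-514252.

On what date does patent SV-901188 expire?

Natural term of SV-901188:
  Base: filing + 15 years → 13 April 2011.
  Interference Suspension Credit: +382 days → 29 April 2012.
  Examination Delay Credit: +807 days → 15 July 2014.
  Product Clearance Extension: 1459 days claimed exceeds the 849-day cap, so +849 days → 10 November 2016.
Expiry of referenced patent SV-514252:
  Base: filing + 15 years → 2 February 2009.
Terminal disclaimer: SV-901188 expires on the earlier of 10 November 2016 and 2 February 2009.

2009-02-02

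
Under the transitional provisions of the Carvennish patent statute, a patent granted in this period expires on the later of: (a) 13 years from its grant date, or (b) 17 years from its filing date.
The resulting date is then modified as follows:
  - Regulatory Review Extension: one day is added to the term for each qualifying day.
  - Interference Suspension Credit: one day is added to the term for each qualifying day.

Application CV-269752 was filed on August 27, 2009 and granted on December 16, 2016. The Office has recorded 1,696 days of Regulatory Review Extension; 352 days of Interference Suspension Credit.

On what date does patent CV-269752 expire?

(a) grant + 13 years → 16 December 2029.
(b) filing + 17 years → 27 August 2026.
Later of the two: 16 December 2029.
Regulatory Review Extension: +1696 days → 8 August 2034.
Interference Suspension Credit: +352 days → 26 July 2035.

2035-07-26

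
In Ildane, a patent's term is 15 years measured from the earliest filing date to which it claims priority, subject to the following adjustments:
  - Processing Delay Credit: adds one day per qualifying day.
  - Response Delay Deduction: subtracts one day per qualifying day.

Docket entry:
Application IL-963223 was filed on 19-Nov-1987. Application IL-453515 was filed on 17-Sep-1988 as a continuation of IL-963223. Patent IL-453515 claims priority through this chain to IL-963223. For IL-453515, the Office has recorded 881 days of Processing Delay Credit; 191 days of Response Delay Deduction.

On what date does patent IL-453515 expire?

2004-10-09

Earliest priority filing: 19 November 1987.
Base term: 19 November 1987 + 15 years → 19 November 2002.
Processing Delay Credit: +881 days → 18 April 2005.
Response Delay Deduction: −191 days → 9 October 2004.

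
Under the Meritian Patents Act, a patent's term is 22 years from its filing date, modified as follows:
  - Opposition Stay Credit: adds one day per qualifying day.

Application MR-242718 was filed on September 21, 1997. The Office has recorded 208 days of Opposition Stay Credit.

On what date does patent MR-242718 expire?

Base term: filing date + 22 years → 21 September 2019.
Opposition Stay Credit: +208 days → 16 April 2020.

2020-04-16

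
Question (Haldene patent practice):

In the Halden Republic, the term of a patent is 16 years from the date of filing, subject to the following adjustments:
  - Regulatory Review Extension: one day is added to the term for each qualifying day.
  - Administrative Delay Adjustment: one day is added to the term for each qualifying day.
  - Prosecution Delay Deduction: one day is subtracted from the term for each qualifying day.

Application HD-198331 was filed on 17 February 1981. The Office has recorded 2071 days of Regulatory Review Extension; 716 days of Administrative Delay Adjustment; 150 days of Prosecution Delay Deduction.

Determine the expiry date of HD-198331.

Base term: filing date + 16 years → 17 February 1997.
Regulatory Review Extension: +2071 days → 20 October 2002.
Administrative Delay Adjustment: +716 days → 5 October 2004.
Prosecution Delay Deduction: −150 days → 8 May 2004.

May 8, 2004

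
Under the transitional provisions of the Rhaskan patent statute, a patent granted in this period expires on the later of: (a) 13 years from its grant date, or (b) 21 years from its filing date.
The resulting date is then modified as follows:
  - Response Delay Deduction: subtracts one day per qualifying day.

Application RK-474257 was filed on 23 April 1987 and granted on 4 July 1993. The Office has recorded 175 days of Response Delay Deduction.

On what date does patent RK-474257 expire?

(a) grant + 13 years → 4 July 2006.
(b) filing + 21 years → 23 April 2008.
Later of the two: 23 April 2008.
Response Delay Deduction: −175 days → 31 October 2007.

2007-10-31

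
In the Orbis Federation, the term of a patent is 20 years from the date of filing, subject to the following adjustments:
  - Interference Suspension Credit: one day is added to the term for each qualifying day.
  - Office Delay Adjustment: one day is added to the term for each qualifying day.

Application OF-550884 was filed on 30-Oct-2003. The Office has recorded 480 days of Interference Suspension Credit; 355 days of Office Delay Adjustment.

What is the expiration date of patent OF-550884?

2026-02-11

Base term: filing date + 20 years → 30 October 2023.
Interference Suspension Credit: +480 days → 21 February 2025.
Office Delay Adjustment: +355 days → 11 February 2026.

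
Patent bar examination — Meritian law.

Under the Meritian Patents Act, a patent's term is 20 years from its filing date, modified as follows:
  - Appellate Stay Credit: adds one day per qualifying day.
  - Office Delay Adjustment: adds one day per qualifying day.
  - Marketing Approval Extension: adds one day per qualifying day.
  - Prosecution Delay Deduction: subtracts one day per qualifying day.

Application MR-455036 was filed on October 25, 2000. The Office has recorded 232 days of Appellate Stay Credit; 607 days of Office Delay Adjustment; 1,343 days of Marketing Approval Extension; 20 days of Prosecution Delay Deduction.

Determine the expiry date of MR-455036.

September 26, 2026

Base term: filing date + 20 years → 25 October 2020.
Appellate Stay Credit: +232 days → 14 June 2021.
Office Delay Adjustment: +607 days → 11 February 2023.
Marketing Approval Extension: +1343 days → 16 October 2026.
Prosecution Delay Deduction: −20 days → 26 September 2026.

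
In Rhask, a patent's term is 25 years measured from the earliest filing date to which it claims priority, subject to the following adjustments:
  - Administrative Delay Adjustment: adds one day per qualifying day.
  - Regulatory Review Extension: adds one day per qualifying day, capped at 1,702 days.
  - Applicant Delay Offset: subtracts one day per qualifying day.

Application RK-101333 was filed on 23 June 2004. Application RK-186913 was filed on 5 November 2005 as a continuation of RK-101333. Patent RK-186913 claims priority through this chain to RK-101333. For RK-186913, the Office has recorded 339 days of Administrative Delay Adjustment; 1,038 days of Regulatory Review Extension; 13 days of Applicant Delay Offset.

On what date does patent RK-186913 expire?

2033-03-18

Earliest priority filing: 23 June 2004.
Base term: 23 June 2004 + 25 years → 23 June 2029.
Administrative Delay Adjustment: +339 days → 28 May 2030.
Regulatory Review Extension: 1038 days (within the 1702-day cap) → +1038 days → 31 March 2033.
Applicant Delay Offset: −13 days → 18 March 2033.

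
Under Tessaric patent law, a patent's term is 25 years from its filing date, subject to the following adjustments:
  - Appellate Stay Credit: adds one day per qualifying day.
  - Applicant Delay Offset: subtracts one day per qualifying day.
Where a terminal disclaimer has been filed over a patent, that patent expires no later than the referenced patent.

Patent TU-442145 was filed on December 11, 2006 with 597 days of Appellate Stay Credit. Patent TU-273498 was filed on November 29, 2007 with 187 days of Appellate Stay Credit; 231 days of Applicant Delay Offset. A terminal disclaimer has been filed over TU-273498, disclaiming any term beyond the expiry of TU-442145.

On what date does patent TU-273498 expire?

Natural term of TU-273498:
  Base: filing + 25 years → 29 November 2032.
  Appellate Stay Credit: +187 days → 4 June 2033.
  Applicant Delay Offset: −231 days → 16 October 2032.
Expiry of referenced patent TU-442145:
  Base: filing + 25 years → 11 December 2031.
  Appellate Stay Credit: +597 days → 30 July 2033.
Terminal disclaimer: TU-273498 expires on the earlier of 16 October 2032 and 30 July 2033.

2032-10-16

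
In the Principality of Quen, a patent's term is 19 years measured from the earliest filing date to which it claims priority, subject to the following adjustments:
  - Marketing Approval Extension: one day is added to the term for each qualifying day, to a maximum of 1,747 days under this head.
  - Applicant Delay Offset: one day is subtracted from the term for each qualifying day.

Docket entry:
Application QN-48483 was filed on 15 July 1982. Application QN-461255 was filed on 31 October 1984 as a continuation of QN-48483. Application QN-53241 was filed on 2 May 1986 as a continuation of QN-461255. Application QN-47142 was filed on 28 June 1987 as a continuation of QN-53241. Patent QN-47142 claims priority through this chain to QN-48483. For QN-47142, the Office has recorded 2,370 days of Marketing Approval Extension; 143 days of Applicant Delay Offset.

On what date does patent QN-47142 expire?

Earliest priority filing: 15 July 1982.
Base term: 15 July 1982 + 19 years → 15 July 2001.
Marketing Approval Extension: 2370 days claimed exceeds the 1747-day cap, so +1747 days → 27 April 2006.
Applicant Delay Offset: −143 days → 5 December 2005.

2005-12-05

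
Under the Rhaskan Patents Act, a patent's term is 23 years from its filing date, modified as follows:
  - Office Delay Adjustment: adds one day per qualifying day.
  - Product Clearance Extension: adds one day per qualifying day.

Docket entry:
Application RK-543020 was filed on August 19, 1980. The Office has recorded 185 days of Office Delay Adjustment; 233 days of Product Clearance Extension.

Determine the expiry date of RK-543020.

2004-10-10

Base term: filing date + 23 years → 19 August 2003.
Office Delay Adjustment: +185 days → 20 February 2004.
Product Clearance Extension: +233 days → 10 October 2004.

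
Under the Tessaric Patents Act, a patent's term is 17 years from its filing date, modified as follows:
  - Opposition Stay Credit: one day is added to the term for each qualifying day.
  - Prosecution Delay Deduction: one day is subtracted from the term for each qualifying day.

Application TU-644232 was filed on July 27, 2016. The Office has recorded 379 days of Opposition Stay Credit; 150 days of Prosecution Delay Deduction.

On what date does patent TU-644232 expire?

Base term: filing date + 17 years → 27 July 2033.
Opposition Stay Credit: +379 days → 10 August 2034.
Prosecution Delay Deduction: −150 days → 13 March 2034.

2034-03-13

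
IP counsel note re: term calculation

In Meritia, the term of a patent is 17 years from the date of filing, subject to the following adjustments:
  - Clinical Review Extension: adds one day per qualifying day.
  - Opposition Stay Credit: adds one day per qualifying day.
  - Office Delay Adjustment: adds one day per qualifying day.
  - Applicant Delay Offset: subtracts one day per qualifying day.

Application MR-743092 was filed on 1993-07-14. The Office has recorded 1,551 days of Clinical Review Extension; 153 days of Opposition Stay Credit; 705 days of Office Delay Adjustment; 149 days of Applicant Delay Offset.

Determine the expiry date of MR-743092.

September 20, 2016

Base term: filing date + 17 years → 14 July 2010.
Clinical Review Extension: +1551 days → 12 October 2014.
Opposition Stay Credit: +153 days → 14 March 2015.
Office Delay Adjustment: +705 days → 16 February 2017.
Applicant Delay Offset: −149 days → 20 September 2016.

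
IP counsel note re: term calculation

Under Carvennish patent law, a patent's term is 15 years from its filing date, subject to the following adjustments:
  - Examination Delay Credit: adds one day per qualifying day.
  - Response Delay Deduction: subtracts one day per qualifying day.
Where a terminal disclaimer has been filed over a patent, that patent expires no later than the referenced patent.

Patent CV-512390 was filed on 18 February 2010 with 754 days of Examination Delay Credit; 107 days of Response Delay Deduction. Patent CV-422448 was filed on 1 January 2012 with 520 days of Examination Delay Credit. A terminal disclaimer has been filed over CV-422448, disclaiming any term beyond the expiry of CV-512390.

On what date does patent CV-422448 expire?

Natural term of CV-422448:
  Base: filing + 15 years → 1 January 2027.
  Examination Delay Credit: +520 days → 4 June 2028.
Expiry of referenced patent CV-512390:
  Base: filing + 15 years → 18 February 2025.
  Examination Delay Credit: +754 days → 14 March 2027.
  Response Delay Deduction: −107 days → 27 November 2026.
Terminal disclaimer: CV-422448 expires on the earlier of 4 June 2028 and 27 November 2026.

November 27, 2026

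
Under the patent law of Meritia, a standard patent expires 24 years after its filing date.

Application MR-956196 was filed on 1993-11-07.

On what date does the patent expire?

2017-11-07

Filing date + 24 years → 7 November 2017.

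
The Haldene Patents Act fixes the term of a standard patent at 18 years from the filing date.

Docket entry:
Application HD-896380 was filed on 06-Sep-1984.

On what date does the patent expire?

September 6, 2002

Filing date + 18 years → 6 September 2002.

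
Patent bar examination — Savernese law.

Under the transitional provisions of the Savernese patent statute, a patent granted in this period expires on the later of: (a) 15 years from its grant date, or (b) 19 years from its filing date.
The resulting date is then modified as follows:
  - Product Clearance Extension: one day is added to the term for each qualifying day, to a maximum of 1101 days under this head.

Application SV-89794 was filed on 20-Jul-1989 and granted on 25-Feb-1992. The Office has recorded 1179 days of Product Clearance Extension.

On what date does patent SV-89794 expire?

July 26, 2011

(a) grant + 15 years → 25 February 2007.
(b) filing + 19 years → 20 July 2008.
Later of the two: 20 July 2008.
Product Clearance Extension: 1179 days claimed exceeds the 1101-day cap, so +1101 days → 26 July 2011.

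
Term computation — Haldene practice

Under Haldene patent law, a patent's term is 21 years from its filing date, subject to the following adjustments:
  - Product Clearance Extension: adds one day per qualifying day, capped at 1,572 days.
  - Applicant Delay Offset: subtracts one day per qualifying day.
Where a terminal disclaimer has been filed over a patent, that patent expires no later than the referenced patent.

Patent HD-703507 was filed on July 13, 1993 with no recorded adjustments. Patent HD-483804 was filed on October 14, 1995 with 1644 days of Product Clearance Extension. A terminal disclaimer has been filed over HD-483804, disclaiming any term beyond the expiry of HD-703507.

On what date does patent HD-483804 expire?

2014-07-13

Natural term of HD-483804:
  Base: filing + 21 years → 14 October 2016.
  Product Clearance Extension: 1644 days claimed exceeds the 1572-day cap, so +1572 days → 2 February 2021.
Expiry of referenced patent HD-703507:
  Base: filing + 21 years → 13 July 2014.
Terminal disclaimer: HD-483804 expires on the earlier of 2 February 2021 and 13 July 2014.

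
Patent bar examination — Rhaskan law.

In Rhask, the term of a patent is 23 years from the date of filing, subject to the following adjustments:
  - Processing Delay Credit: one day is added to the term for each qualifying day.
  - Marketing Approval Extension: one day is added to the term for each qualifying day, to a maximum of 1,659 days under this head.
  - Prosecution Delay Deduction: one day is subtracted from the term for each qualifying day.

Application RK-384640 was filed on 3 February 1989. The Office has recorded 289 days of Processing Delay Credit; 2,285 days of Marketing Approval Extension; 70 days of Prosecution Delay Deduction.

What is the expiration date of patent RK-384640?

Base term: filing date + 23 years → 3 February 2012.
Processing Delay Credit: +289 days → 18 November 2012.
Marketing Approval Extension: 2285 days claimed exceeds the 1659-day cap, so +1659 days → 4 June 2017.
Prosecution Delay Deduction: −70 days → 26 March 2017.

2017-03-26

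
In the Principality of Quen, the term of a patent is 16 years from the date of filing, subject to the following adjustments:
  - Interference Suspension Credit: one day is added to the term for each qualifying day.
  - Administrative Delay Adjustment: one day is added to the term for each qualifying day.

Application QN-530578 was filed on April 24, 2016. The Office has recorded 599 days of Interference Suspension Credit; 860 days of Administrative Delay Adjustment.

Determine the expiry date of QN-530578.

Base term: filing date + 16 years → 24 April 2032.
Interference Suspension Credit: +599 days → 14 December 2033.
Administrative Delay Adjustment: +860 days → 22 April 2036.

April 22, 2036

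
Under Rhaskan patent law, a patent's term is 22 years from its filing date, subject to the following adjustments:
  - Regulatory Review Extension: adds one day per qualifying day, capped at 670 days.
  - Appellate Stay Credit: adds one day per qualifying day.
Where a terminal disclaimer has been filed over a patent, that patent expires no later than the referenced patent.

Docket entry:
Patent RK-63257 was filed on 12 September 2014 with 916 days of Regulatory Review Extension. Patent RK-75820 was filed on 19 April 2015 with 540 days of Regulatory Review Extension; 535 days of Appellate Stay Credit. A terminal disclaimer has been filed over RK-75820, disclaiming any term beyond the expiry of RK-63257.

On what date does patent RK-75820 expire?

July 14, 2038

Natural term of RK-75820:
  Base: filing + 22 years → 19 April 2037.
  Regulatory Review Extension: 540 days (within the 670-day cap) → +540 days → 11 October 2038.
  Appellate Stay Credit: +535 days → 29 March 2040.
Expiry of referenced patent RK-63257:
  Base: filing + 22 years → 12 September 2036.
  Regulatory Review Extension: 916 days claimed exceeds the 670-day cap, so +670 days → 14 July 2038.
Terminal disclaimer: RK-75820 expires on the earlier of 29 March 2040 and 14 July 2038.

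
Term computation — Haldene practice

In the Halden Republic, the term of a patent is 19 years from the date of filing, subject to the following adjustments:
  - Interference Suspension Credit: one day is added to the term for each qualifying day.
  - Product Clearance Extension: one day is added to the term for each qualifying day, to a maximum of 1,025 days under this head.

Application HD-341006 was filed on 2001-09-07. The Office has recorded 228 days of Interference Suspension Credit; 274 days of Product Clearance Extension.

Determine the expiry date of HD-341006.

2022-01-22

Base term: filing date + 19 years → 7 September 2020.
Interference Suspension Credit: +228 days → 23 April 2021.
Product Clearance Extension: 274 days (within the 1025-day cap) → +274 days → 22 January 2022.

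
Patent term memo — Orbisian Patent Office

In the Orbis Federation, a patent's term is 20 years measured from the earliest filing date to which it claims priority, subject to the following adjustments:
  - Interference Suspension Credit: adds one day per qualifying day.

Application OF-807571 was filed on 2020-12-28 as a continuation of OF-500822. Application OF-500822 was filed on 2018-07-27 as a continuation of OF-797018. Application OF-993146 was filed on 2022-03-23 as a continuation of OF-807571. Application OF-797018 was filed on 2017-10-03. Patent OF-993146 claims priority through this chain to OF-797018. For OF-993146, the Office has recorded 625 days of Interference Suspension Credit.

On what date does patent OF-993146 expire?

Earliest priority filing: 3 October 2017.
Base term: 3 October 2017 + 20 years → 3 October 2037.
Interference Suspension Credit: +625 days → 20 June 2039.

June 20, 2039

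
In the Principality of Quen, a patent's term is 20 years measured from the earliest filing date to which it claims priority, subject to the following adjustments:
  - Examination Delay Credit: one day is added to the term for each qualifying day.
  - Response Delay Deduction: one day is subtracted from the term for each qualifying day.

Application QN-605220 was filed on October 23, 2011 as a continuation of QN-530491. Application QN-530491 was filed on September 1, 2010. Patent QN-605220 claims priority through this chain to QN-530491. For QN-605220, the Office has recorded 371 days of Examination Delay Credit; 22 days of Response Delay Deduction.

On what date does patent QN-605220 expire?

August 16, 2031

Earliest priority filing: 1 September 2010.
Base term: 1 September 2010 + 20 years → 1 September 2030.
Examination Delay Credit: +371 days → 7 September 2031.
Response Delay Deduction: −22 days → 16 August 2031.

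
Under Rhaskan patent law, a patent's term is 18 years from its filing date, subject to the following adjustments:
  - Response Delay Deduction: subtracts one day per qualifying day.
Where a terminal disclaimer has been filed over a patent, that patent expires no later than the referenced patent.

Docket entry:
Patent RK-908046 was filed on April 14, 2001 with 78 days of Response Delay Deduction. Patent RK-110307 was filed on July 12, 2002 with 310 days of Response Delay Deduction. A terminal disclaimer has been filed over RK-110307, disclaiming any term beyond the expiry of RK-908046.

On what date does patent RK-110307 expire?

Natural term of RK-110307:
  Base: filing + 18 years → 12 July 2020.
  Response Delay Deduction: −310 days → 6 September 2019.
Expiry of referenced patent RK-908046:
  Base: filing + 18 years → 14 April 2019.
  Response Delay Deduction: −78 days → 26 January 2019.
Terminal disclaimer: RK-110307 expires on the earlier of 6 September 2019 and 26 January 2019.

January 26, 2019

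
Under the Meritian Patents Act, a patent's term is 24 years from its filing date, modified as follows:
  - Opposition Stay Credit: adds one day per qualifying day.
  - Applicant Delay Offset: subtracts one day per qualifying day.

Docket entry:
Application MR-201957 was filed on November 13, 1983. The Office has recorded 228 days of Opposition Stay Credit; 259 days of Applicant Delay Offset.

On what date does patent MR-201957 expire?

Base term: filing date + 24 years → 13 November 2007.
Opposition Stay Credit: +228 days → 28 June 2008.
Applicant Delay Offset: −259 days → 13 October 2007.

October 13, 2007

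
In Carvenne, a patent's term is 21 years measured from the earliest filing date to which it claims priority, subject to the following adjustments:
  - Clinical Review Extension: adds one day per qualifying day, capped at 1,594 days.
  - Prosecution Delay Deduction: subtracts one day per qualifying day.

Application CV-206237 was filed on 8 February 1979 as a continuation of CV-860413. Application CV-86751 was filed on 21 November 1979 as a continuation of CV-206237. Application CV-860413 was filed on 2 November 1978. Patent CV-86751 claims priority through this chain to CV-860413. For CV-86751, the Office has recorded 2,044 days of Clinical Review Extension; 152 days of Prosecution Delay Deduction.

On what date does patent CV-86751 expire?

Earliest priority filing: 2 November 1978.
Base term: 2 November 1978 + 21 years → 2 November 1999.
Clinical Review Extension: 2044 days claimed exceeds the 1594-day cap, so +1594 days → 14 March 2004.
Prosecution Delay Deduction: −152 days → 14 October 2003.

2003-10-14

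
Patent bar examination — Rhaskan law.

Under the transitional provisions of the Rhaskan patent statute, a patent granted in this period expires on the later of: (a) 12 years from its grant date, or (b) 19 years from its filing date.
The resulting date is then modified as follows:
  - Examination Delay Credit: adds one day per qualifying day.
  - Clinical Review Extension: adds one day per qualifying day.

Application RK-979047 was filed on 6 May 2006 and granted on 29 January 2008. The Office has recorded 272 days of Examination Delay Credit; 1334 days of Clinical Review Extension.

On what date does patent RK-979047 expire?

2029-09-28

(a) grant + 12 years → 29 January 2020.
(b) filing + 19 years → 6 May 2025.
Later of the two: 6 May 2025.
Examination Delay Credit: +272 days → 2 February 2026.
Clinical Review Extension: +1334 days → 28 September 2029.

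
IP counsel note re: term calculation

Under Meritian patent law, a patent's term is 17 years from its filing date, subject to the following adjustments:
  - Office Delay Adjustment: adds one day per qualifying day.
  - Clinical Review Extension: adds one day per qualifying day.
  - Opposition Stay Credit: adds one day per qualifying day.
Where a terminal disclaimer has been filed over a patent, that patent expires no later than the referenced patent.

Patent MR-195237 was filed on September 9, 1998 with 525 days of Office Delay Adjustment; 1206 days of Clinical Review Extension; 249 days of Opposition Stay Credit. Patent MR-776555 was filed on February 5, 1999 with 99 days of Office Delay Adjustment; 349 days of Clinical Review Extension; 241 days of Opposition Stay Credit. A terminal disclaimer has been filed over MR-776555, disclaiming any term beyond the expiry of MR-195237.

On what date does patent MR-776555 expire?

December 25, 2017

Natural term of MR-776555:
  Base: filing + 17 years → 5 February 2016.
  Office Delay Adjustment: +99 days → 14 May 2016.
  Clinical Review Extension: +349 days → 28 April 2017.
  Opposition Stay Credit: +241 days → 25 December 2017.
Expiry of referenced patent MR-195237:
  Base: filing + 17 years → 9 September 2015.
  Office Delay Adjustment: +525 days → 15 February 2017.
  Clinical Review Extension: +1206 days → 5 June 2020.
  Opposition Stay Credit: +249 days → 9 February 2021.
Terminal disclaimer: MR-776555 expires on the earlier of 25 December 2017 and 9 February 2021.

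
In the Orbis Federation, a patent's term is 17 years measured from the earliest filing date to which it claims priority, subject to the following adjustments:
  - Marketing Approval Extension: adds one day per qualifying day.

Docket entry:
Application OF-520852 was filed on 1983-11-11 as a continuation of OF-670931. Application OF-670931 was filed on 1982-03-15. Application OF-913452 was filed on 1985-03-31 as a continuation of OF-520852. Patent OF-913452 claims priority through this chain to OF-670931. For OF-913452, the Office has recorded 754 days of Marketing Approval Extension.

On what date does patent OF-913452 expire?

2001-04-07

Earliest priority filing: 15 March 1982.
Base term: 15 March 1982 + 17 years → 15 March 1999.
Marketing Approval Extension: +754 days → 7 April 2001.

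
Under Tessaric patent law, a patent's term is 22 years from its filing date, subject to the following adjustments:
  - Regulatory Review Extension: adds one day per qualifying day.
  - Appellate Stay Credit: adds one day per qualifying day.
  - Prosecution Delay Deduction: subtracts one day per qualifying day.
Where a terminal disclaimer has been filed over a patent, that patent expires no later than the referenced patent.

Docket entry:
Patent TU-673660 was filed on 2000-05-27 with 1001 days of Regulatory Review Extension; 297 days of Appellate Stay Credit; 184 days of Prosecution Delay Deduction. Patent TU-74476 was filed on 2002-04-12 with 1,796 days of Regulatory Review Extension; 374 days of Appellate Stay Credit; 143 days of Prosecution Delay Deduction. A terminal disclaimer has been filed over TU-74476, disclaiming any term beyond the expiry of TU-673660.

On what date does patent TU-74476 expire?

2025-06-14

Natural term of TU-74476:
  Base: filing + 22 years → 12 April 2024.
  Regulatory Review Extension: +1796 days → 13 March 2029.
  Appellate Stay Credit: +374 days → 22 March 2030.
  Prosecution Delay Deduction: −143 days → 30 October 2029.
Expiry of referenced patent TU-673660:
  Base: filing + 22 years → 27 May 2022.
  Regulatory Review Extension: +1001 days → 21 February 2025.
  Appellate Stay Credit: +297 days → 15 December 2025.
  Prosecution Delay Deduction: −184 days → 14 June 2025.
Terminal disclaimer: TU-74476 expires on the earlier of 30 October 2029 and 14 June 2025.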